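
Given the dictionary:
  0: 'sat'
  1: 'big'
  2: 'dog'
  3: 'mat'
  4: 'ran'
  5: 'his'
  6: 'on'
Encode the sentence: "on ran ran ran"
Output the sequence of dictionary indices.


Look up each word in the dictionary:
  'on' -> 6
  'ran' -> 4
  'ran' -> 4
  'ran' -> 4

Encoded: [6, 4, 4, 4]


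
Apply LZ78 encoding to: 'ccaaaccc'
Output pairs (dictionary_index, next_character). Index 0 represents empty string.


LZ78 encoding steps:
Dictionary: {0: ''}
Step 1: w='' (idx 0), next='c' -> output (0, 'c'), add 'c' as idx 1
Step 2: w='c' (idx 1), next='a' -> output (1, 'a'), add 'ca' as idx 2
Step 3: w='' (idx 0), next='a' -> output (0, 'a'), add 'a' as idx 3
Step 4: w='a' (idx 3), next='c' -> output (3, 'c'), add 'ac' as idx 4
Step 5: w='c' (idx 1), next='c' -> output (1, 'c'), add 'cc' as idx 5


Encoded: [(0, 'c'), (1, 'a'), (0, 'a'), (3, 'c'), (1, 'c')]


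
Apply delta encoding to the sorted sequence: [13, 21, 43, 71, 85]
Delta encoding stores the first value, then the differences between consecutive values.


First value: 13
Deltas:
  21 - 13 = 8
  43 - 21 = 22
  71 - 43 = 28
  85 - 71 = 14


Delta encoded: [13, 8, 22, 28, 14]


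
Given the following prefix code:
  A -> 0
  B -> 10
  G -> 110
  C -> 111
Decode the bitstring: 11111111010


Decoding step by step:
Bits 111 -> C
Bits 111 -> C
Bits 110 -> G
Bits 10 -> B


Decoded message: CCGB


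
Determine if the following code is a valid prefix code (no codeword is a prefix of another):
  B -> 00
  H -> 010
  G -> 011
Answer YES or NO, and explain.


Checking each pair (does one codeword prefix another?):
  B='00' vs H='010': no prefix
  B='00' vs G='011': no prefix
  H='010' vs B='00': no prefix
  H='010' vs G='011': no prefix
  G='011' vs B='00': no prefix
  G='011' vs H='010': no prefix
No violation found over all pairs.

YES -- this is a valid prefix code. No codeword is a prefix of any other codeword.


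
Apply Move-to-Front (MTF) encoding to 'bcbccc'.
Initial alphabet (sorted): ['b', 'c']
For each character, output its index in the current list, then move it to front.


MTF encoding:
'b': index 0 in ['b', 'c'] -> ['b', 'c']
'c': index 1 in ['b', 'c'] -> ['c', 'b']
'b': index 1 in ['c', 'b'] -> ['b', 'c']
'c': index 1 in ['b', 'c'] -> ['c', 'b']
'c': index 0 in ['c', 'b'] -> ['c', 'b']
'c': index 0 in ['c', 'b'] -> ['c', 'b']


Output: [0, 1, 1, 1, 0, 0]


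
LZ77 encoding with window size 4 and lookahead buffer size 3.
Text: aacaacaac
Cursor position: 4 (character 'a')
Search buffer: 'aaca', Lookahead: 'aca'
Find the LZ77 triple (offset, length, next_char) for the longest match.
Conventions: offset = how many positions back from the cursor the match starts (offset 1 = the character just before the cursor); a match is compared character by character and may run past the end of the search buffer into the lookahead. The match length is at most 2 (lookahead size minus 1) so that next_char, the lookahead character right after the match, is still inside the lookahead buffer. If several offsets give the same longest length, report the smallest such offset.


Try each offset into the search buffer:
  offset=1 (pos 3, char 'a'): match length 1
  offset=2 (pos 2, char 'c'): match length 0
  offset=3 (pos 1, char 'a'): match length 2
  offset=4 (pos 0, char 'a'): match length 1
Longest match has length 2 at offset 3.
next_char = character at position 4 + 2 = 6 -> 'a'

Best match: offset=3, length=2 (matching 'ac' starting at position 1)
LZ77 triple: (3, 2, 'a')


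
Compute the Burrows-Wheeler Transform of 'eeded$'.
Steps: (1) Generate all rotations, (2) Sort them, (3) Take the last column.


Rotations (sorted):
  0: $eeded -> last char: d
  1: d$eede -> last char: e
  2: ded$ee -> last char: e
  3: ed$eed -> last char: d
  4: eded$e -> last char: e
  5: eeded$ -> last char: $


BWT = deede$


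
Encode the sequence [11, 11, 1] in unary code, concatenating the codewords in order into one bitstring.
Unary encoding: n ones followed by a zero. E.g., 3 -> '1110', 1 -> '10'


Encode each number as n ones followed by a terminating 0:
  11 -> 111111111110 (12 bits)
  11 -> 111111111110 (12 bits)
  1 -> 10 (2 bits)
Total length = 12 + 12 + 2 = 26 bits.

Unary([11, 11, 1]) = 11111111111011111111111010 (26 bits)


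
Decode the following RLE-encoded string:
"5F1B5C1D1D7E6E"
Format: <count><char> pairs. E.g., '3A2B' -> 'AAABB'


Expanding each <count><char> pair:
  5F -> 'FFFFF'
  1B -> 'B'
  5C -> 'CCCCC'
  1D -> 'D'
  1D -> 'D'
  7E -> 'EEEEEEE'
  6E -> 'EEEEEE'

Decoded = FFFFFBCCCCCDDEEEEEEEEEEEEE


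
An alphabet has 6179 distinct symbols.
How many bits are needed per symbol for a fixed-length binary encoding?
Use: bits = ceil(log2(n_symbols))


log2(6179) = 12.5932
Bracket: 2^12 = 4096 < 6179 <= 2^13 = 8192
So ceil(log2(6179)) = 13

bits = ceil(log2(6179)) = ceil(12.5932) = 13 bits


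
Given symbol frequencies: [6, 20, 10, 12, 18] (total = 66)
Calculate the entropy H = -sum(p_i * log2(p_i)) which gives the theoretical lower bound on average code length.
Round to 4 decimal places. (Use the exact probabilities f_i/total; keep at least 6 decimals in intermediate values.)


Per-symbol terms -p_i * log2(p_i) with p_i = f_i/66:
  p = 6/66 = 0.090909: log2(p) = -3.459432, -p*log2(p) = 0.314494
  p = 20/66 = 0.303030: log2(p) = -1.722466, -p*log2(p) = 0.521959
  p = 10/66 = 0.151515: log2(p) = -2.722466, -p*log2(p) = 0.412495
  p = 12/66 = 0.181818: log2(p) = -2.459432, -p*log2(p) = 0.447169
  p = 18/66 = 0.272727: log2(p) = -1.874469, -p*log2(p) = 0.511219
H = 0.314494 + 0.521959 + 0.412495 + 0.447169 + 0.511219 = 2.207336

H = 2.2073 bits/symbol


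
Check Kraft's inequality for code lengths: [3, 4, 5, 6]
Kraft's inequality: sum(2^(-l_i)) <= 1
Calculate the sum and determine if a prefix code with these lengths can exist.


Sum = 2^(-3) + 2^(-4) + 2^(-5) + 2^(-6)
    = 0.125 + 0.0625 + 0.03125 + 0.015625
    = 15/64 = 0.234375
Since 0.234375 <= 1, Kraft's inequality IS satisfied.
A prefix code with these lengths CAN exist.

Kraft sum = 0.234375. Satisfied.


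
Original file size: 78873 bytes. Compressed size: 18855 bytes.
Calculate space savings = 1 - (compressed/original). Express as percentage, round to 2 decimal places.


ratio = compressed/original = 18855/78873 = 0.239055
savings = 1 - ratio = 1 - 0.239055 = 0.760945
as a percentage: 0.760945 * 100 = 76.09%

Space savings = 1 - 18855/78873 = 76.09%


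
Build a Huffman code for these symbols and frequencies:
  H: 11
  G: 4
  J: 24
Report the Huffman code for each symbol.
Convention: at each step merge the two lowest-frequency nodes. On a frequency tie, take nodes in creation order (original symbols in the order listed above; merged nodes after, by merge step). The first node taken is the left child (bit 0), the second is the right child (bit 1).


Huffman tree construction:
Step 1: Merge G(4) + H(11) = 15
Step 2: Merge (G+H)(15) + J(24) = 39
Read each symbol's code off the tree from the root (left child = 0, right child = 1).

Codes:
  H: 01 (length 2)
  G: 00 (length 2)
  J: 1 (length 1)
Average code length: 54/39 = 1.3846 bits/symbol


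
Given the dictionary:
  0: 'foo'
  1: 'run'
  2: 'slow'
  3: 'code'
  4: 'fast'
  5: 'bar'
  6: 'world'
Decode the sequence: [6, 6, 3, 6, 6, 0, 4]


Look up each index in the dictionary:
  6 -> 'world'
  6 -> 'world'
  3 -> 'code'
  6 -> 'world'
  6 -> 'world'
  0 -> 'foo'
  4 -> 'fast'

Decoded: "world world code world world foo fast"


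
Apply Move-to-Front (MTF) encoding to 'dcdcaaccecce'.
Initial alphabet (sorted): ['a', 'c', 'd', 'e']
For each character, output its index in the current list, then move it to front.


MTF encoding:
'd': index 2 in ['a', 'c', 'd', 'e'] -> ['d', 'a', 'c', 'e']
'c': index 2 in ['d', 'a', 'c', 'e'] -> ['c', 'd', 'a', 'e']
'd': index 1 in ['c', 'd', 'a', 'e'] -> ['d', 'c', 'a', 'e']
'c': index 1 in ['d', 'c', 'a', 'e'] -> ['c', 'd', 'a', 'e']
'a': index 2 in ['c', 'd', 'a', 'e'] -> ['a', 'c', 'd', 'e']
'a': index 0 in ['a', 'c', 'd', 'e'] -> ['a', 'c', 'd', 'e']
'c': index 1 in ['a', 'c', 'd', 'e'] -> ['c', 'a', 'd', 'e']
'c': index 0 in ['c', 'a', 'd', 'e'] -> ['c', 'a', 'd', 'e']
'e': index 3 in ['c', 'a', 'd', 'e'] -> ['e', 'c', 'a', 'd']
'c': index 1 in ['e', 'c', 'a', 'd'] -> ['c', 'e', 'a', 'd']
'c': index 0 in ['c', 'e', 'a', 'd'] -> ['c', 'e', 'a', 'd']
'e': index 1 in ['c', 'e', 'a', 'd'] -> ['e', 'c', 'a', 'd']


Output: [2, 2, 1, 1, 2, 0, 1, 0, 3, 1, 0, 1]


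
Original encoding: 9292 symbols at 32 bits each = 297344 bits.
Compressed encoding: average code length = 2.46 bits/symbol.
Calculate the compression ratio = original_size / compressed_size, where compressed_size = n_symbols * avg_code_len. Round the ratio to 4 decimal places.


original_size = n_symbols * orig_bits = 9292 * 32 = 297344 bits
compressed_size = n_symbols * avg_code_len = 9292 * 2.46 = 22858.32 bits
ratio = original_size / compressed_size = 297344 / 22858.32 = 13.0081

Compression ratio = 13.0081


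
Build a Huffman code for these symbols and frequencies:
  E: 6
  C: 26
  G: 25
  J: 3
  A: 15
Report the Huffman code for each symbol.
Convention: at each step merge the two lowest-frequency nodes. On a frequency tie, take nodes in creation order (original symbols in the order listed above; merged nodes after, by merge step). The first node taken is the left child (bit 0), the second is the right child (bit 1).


Huffman tree construction:
Step 1: Merge J(3) + E(6) = 9
Step 2: Merge (J+E)(9) + A(15) = 24
Step 3: Merge ((J+E)+A)(24) + G(25) = 49
Step 4: Merge C(26) + (((J+E)+A)+G)(49) = 75
Read each symbol's code off the tree from the root (left child = 0, right child = 1).

Codes:
  E: 1001 (length 4)
  C: 0 (length 1)
  G: 11 (length 2)
  J: 1000 (length 4)
  A: 101 (length 3)
Average code length: 157/75 = 2.0933 bits/symbol


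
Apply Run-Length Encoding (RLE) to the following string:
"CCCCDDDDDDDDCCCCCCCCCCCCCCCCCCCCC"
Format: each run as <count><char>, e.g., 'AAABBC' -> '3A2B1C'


Scanning runs left to right:
  i=0: run of 'C' x 4 -> '4C'
  i=4: run of 'D' x 8 -> '8D'
  i=12: run of 'C' x 21 -> '21C'

RLE = 4C8D21C


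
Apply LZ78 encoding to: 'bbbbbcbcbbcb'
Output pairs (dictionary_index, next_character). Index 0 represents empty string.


LZ78 encoding steps:
Dictionary: {0: ''}
Step 1: w='' (idx 0), next='b' -> output (0, 'b'), add 'b' as idx 1
Step 2: w='b' (idx 1), next='b' -> output (1, 'b'), add 'bb' as idx 2
Step 3: w='bb' (idx 2), next='c' -> output (2, 'c'), add 'bbc' as idx 3
Step 4: w='b' (idx 1), next='c' -> output (1, 'c'), add 'bc' as idx 4
Step 5: w='bbc' (idx 3), next='b' -> output (3, 'b'), add 'bbcb' as idx 5


Encoded: [(0, 'b'), (1, 'b'), (2, 'c'), (1, 'c'), (3, 'b')]


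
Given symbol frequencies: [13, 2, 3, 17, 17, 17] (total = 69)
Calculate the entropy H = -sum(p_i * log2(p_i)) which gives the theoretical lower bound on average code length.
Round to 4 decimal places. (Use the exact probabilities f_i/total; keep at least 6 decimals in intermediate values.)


Per-symbol terms -p_i * log2(p_i) with p_i = f_i/69:
  p = 13/69 = 0.188406: log2(p) = -2.408085, -p*log2(p) = 0.453697
  p = 2/69 = 0.028986: log2(p) = -5.108524, -p*log2(p) = 0.148073
  p = 3/69 = 0.043478: log2(p) = -4.523562, -p*log2(p) = 0.196677
  p = 17/69 = 0.246377: log2(p) = -2.021062, -p*log2(p) = 0.497943
  p = 17/69 = 0.246377: log2(p) = -2.021062, -p*log2(p) = 0.497943
  p = 17/69 = 0.246377: log2(p) = -2.021062, -p*log2(p) = 0.497943
H = 0.453697 + 0.148073 + 0.196677 + 0.497943 + 0.497943 + 0.497943 = 2.292276

H = 2.2923 bits/symbol


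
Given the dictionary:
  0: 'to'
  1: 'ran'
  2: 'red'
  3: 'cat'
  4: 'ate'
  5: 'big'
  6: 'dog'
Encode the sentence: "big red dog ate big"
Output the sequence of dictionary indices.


Look up each word in the dictionary:
  'big' -> 5
  'red' -> 2
  'dog' -> 6
  'ate' -> 4
  'big' -> 5

Encoded: [5, 2, 6, 4, 5]


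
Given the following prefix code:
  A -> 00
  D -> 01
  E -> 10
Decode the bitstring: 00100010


Decoding step by step:
Bits 00 -> A
Bits 10 -> E
Bits 00 -> A
Bits 10 -> E


Decoded message: AEAE


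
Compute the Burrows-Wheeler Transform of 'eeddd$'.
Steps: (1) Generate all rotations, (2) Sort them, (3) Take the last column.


Rotations (sorted):
  0: $eeddd -> last char: d
  1: d$eedd -> last char: d
  2: dd$eed -> last char: d
  3: ddd$ee -> last char: e
  4: eddd$e -> last char: e
  5: eeddd$ -> last char: $


BWT = dddee$


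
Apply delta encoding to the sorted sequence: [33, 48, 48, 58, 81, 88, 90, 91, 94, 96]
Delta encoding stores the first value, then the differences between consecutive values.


First value: 33
Deltas:
  48 - 33 = 15
  48 - 48 = 0
  58 - 48 = 10
  81 - 58 = 23
  88 - 81 = 7
  90 - 88 = 2
  91 - 90 = 1
  94 - 91 = 3
  96 - 94 = 2


Delta encoded: [33, 15, 0, 10, 23, 7, 2, 1, 3, 2]


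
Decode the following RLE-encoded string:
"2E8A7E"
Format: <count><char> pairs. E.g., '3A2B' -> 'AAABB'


Expanding each <count><char> pair:
  2E -> 'EE'
  8A -> 'AAAAAAAA'
  7E -> 'EEEEEEE'

Decoded = EEAAAAAAAAEEEEEEE


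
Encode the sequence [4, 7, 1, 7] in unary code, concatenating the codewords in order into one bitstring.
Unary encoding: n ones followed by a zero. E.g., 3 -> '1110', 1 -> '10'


Encode each number as n ones followed by a terminating 0:
  4 -> 11110 (5 bits)
  7 -> 11111110 (8 bits)
  1 -> 10 (2 bits)
  7 -> 11111110 (8 bits)
Total length = 5 + 8 + 2 + 8 = 23 bits.

Unary([4, 7, 1, 7]) = 11110111111101011111110 (23 bits)


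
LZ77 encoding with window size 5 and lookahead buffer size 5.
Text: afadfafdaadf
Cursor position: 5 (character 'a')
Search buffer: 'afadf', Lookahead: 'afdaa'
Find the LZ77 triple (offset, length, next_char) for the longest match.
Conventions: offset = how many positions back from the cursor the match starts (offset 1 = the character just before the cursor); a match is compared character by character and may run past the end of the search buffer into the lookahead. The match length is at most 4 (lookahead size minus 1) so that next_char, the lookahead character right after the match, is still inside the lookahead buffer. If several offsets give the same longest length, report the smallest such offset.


Try each offset into the search buffer:
  offset=1 (pos 4, char 'f'): match length 0
  offset=2 (pos 3, char 'd'): match length 0
  offset=3 (pos 2, char 'a'): match length 1
  offset=4 (pos 1, char 'f'): match length 0
  offset=5 (pos 0, char 'a'): match length 2
Longest match has length 2 at offset 5.
next_char = character at position 5 + 2 = 7 -> 'd'

Best match: offset=5, length=2 (matching 'af' starting at position 0)
LZ77 triple: (5, 2, 'd')


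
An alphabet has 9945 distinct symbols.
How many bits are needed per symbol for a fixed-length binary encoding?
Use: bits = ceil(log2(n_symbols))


log2(9945) = 13.2798
Bracket: 2^13 = 8192 < 9945 <= 2^14 = 16384
So ceil(log2(9945)) = 14

bits = ceil(log2(9945)) = ceil(13.2798) = 14 bits


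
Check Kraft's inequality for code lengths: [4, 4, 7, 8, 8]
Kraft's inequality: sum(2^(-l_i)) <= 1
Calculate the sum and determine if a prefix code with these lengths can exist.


Sum = 2^(-4) + 2^(-4) + 2^(-7) + 2^(-8) + 2^(-8)
    = 0.0625 + 0.0625 + 0.0078125 + 0.00390625 + 0.00390625
    = 36/256 = 0.140625
Since 0.140625 <= 1, Kraft's inequality IS satisfied.
A prefix code with these lengths CAN exist.

Kraft sum = 0.140625. Satisfied.


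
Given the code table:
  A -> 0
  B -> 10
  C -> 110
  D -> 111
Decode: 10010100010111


Decoding:
10 -> B
0 -> A
10 -> B
10 -> B
0 -> A
0 -> A
10 -> B
111 -> D


Result: BABBAABD


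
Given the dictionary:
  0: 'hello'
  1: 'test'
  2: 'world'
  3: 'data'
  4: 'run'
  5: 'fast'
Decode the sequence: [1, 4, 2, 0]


Look up each index in the dictionary:
  1 -> 'test'
  4 -> 'run'
  2 -> 'world'
  0 -> 'hello'

Decoded: "test run world hello"


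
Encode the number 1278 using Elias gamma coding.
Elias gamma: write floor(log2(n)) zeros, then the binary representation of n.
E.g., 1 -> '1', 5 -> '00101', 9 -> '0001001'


num_bits = floor(log2(1278)) + 1 = 11
leading_zeros = num_bits - 1 = 10
binary(1278) = 10011111110

Elias gamma(1278) = '0000000000' + '10011111110' = 000000000010011111110 (21 bits)


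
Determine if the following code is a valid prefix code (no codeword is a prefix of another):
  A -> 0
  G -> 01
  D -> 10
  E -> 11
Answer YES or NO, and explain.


Checking each pair (does one codeword prefix another?):
  A='0' vs G='01': prefix -- VIOLATION

NO -- this is NOT a valid prefix code. A (0) is a prefix of G (01).


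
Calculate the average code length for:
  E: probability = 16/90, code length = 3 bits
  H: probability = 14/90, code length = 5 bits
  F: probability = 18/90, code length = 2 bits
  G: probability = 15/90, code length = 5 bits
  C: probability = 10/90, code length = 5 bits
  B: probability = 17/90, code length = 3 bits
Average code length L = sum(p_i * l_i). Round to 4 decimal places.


Weighted contributions p_i * l_i:
  E: (16/90) * 3 = 48/90
  H: (14/90) * 5 = 70/90
  F: (18/90) * 2 = 36/90
  G: (15/90) * 5 = 75/90
  C: (10/90) * 5 = 50/90
  B: (17/90) * 3 = 51/90
Sum = (48 + 70 + 36 + 75 + 50 + 51)/90 = 330/90

L = 330/90 = 3.6667 bits/symbol


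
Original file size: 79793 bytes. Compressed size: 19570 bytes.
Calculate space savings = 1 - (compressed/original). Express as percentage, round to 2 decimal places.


ratio = compressed/original = 19570/79793 = 0.24526
savings = 1 - ratio = 1 - 0.24526 = 0.75474
as a percentage: 0.75474 * 100 = 75.47%

Space savings = 1 - 19570/79793 = 75.47%


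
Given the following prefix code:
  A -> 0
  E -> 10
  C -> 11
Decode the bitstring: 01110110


Decoding step by step:
Bits 0 -> A
Bits 11 -> C
Bits 10 -> E
Bits 11 -> C
Bits 0 -> A


Decoded message: ACECA


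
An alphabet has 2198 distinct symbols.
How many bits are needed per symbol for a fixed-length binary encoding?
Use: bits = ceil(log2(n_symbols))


log2(2198) = 11.102
Bracket: 2^11 = 2048 < 2198 <= 2^12 = 4096
So ceil(log2(2198)) = 12

bits = ceil(log2(2198)) = ceil(11.102) = 12 bits


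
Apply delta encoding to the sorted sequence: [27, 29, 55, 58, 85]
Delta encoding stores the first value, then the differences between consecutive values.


First value: 27
Deltas:
  29 - 27 = 2
  55 - 29 = 26
  58 - 55 = 3
  85 - 58 = 27


Delta encoded: [27, 2, 26, 3, 27]


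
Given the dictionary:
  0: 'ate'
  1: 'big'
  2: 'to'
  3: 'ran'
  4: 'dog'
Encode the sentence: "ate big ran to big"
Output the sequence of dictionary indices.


Look up each word in the dictionary:
  'ate' -> 0
  'big' -> 1
  'ran' -> 3
  'to' -> 2
  'big' -> 1

Encoded: [0, 1, 3, 2, 1]


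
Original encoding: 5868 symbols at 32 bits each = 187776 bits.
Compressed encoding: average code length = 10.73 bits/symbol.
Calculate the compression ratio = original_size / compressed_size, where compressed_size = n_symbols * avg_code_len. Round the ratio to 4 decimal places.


original_size = n_symbols * orig_bits = 5868 * 32 = 187776 bits
compressed_size = n_symbols * avg_code_len = 5868 * 10.73 = 62963.64 bits
ratio = original_size / compressed_size = 187776 / 62963.64 = 2.9823

Compression ratio = 2.9823


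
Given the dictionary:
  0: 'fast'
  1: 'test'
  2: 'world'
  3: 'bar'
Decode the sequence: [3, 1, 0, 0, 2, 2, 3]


Look up each index in the dictionary:
  3 -> 'bar'
  1 -> 'test'
  0 -> 'fast'
  0 -> 'fast'
  2 -> 'world'
  2 -> 'world'
  3 -> 'bar'

Decoded: "bar test fast fast world world bar"


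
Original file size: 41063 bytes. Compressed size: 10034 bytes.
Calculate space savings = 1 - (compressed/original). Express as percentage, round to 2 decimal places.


ratio = compressed/original = 10034/41063 = 0.244356
savings = 1 - ratio = 1 - 0.244356 = 0.755644
as a percentage: 0.755644 * 100 = 75.56%

Space savings = 1 - 10034/41063 = 75.56%


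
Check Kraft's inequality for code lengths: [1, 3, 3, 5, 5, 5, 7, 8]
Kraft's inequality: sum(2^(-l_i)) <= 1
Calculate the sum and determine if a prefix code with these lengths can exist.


Sum = 2^(-1) + 2^(-3) + 2^(-3) + 2^(-5) + 2^(-5) + 2^(-5) + 2^(-7) + 2^(-8)
    = 0.5 + 0.125 + 0.125 + 0.03125 + 0.03125 + 0.03125 + 0.0078125 + 0.00390625
    = 219/256 = 0.85546875
Since 0.85546875 <= 1, Kraft's inequality IS satisfied.
A prefix code with these lengths CAN exist.

Kraft sum = 0.85546875. Satisfied.


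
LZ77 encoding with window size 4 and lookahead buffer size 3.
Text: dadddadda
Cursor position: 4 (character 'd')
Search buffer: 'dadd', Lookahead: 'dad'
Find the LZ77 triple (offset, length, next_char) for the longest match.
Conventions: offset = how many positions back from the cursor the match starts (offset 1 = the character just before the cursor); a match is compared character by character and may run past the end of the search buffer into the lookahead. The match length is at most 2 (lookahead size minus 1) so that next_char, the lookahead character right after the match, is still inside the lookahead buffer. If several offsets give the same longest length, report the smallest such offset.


Try each offset into the search buffer:
  offset=1 (pos 3, char 'd'): match length 1
  offset=2 (pos 2, char 'd'): match length 1
  offset=3 (pos 1, char 'a'): match length 0
  offset=4 (pos 0, char 'd'): match length 2
Longest match has length 2 at offset 4.
next_char = character at position 4 + 2 = 6 -> 'd'

Best match: offset=4, length=2 (matching 'da' starting at position 0)
LZ77 triple: (4, 2, 'd')


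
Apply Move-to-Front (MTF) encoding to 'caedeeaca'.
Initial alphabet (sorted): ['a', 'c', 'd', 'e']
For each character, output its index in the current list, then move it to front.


MTF encoding:
'c': index 1 in ['a', 'c', 'd', 'e'] -> ['c', 'a', 'd', 'e']
'a': index 1 in ['c', 'a', 'd', 'e'] -> ['a', 'c', 'd', 'e']
'e': index 3 in ['a', 'c', 'd', 'e'] -> ['e', 'a', 'c', 'd']
'd': index 3 in ['e', 'a', 'c', 'd'] -> ['d', 'e', 'a', 'c']
'e': index 1 in ['d', 'e', 'a', 'c'] -> ['e', 'd', 'a', 'c']
'e': index 0 in ['e', 'd', 'a', 'c'] -> ['e', 'd', 'a', 'c']
'a': index 2 in ['e', 'd', 'a', 'c'] -> ['a', 'e', 'd', 'c']
'c': index 3 in ['a', 'e', 'd', 'c'] -> ['c', 'a', 'e', 'd']
'a': index 1 in ['c', 'a', 'e', 'd'] -> ['a', 'c', 'e', 'd']


Output: [1, 1, 3, 3, 1, 0, 2, 3, 1]


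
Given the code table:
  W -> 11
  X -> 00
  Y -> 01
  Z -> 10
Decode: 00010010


Decoding:
00 -> X
01 -> Y
00 -> X
10 -> Z


Result: XYXZ


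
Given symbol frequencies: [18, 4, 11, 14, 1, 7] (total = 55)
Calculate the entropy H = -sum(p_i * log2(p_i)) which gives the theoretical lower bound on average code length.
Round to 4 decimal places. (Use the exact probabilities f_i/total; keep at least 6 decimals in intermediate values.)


Per-symbol terms -p_i * log2(p_i) with p_i = f_i/55:
  p = 18/55 = 0.327273: log2(p) = -1.611435, -p*log2(p) = 0.527379
  p = 4/55 = 0.072727: log2(p) = -3.781360, -p*log2(p) = 0.275008
  p = 11/55 = 0.200000: log2(p) = -2.321928, -p*log2(p) = 0.464386
  p = 14/55 = 0.254545: log2(p) = -1.974005, -p*log2(p) = 0.502474
  p = 1/55 = 0.018182: log2(p) = -5.781360, -p*log2(p) = 0.105116
  p = 7/55 = 0.127273: log2(p) = -2.974005, -p*log2(p) = 0.378510
H = 0.527379 + 0.275008 + 0.464386 + 0.502474 + 0.105116 + 0.378510 = 2.252873

H = 2.2529 bits/symbol


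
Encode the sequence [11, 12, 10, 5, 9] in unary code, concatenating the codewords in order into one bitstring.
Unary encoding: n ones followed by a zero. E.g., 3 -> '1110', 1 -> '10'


Encode each number as n ones followed by a terminating 0:
  11 -> 111111111110 (12 bits)
  12 -> 1111111111110 (13 bits)
  10 -> 11111111110 (11 bits)
  5 -> 111110 (6 bits)
  9 -> 1111111110 (10 bits)
Total length = 12 + 13 + 11 + 6 + 10 = 52 bits.

Unary([11, 12, 10, 5, 9]) = 1111111111101111111111110111111111101111101111111110 (52 bits)


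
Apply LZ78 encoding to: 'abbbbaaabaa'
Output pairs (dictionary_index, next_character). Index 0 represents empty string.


LZ78 encoding steps:
Dictionary: {0: ''}
Step 1: w='' (idx 0), next='a' -> output (0, 'a'), add 'a' as idx 1
Step 2: w='' (idx 0), next='b' -> output (0, 'b'), add 'b' as idx 2
Step 3: w='b' (idx 2), next='b' -> output (2, 'b'), add 'bb' as idx 3
Step 4: w='b' (idx 2), next='a' -> output (2, 'a'), add 'ba' as idx 4
Step 5: w='a' (idx 1), next='a' -> output (1, 'a'), add 'aa' as idx 5
Step 6: w='ba' (idx 4), next='a' -> output (4, 'a'), add 'baa' as idx 6


Encoded: [(0, 'a'), (0, 'b'), (2, 'b'), (2, 'a'), (1, 'a'), (4, 'a')]


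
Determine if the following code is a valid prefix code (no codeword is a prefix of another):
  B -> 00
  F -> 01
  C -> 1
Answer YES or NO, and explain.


Checking each pair (does one codeword prefix another?):
  B='00' vs F='01': no prefix
  B='00' vs C='1': no prefix
  F='01' vs B='00': no prefix
  F='01' vs C='1': no prefix
  C='1' vs B='00': no prefix
  C='1' vs F='01': no prefix
No violation found over all pairs.

YES -- this is a valid prefix code. No codeword is a prefix of any other codeword.


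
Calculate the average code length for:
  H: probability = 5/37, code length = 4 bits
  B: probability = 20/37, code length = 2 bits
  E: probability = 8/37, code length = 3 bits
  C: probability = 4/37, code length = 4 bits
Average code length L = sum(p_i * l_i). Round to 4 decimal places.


Weighted contributions p_i * l_i:
  H: (5/37) * 4 = 20/37
  B: (20/37) * 2 = 40/37
  E: (8/37) * 3 = 24/37
  C: (4/37) * 4 = 16/37
Sum = (20 + 40 + 24 + 16)/37 = 100/37

L = 100/37 = 2.7027 bits/symbol


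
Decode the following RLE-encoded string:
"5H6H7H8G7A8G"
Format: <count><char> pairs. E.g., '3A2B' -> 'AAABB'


Expanding each <count><char> pair:
  5H -> 'HHHHH'
  6H -> 'HHHHHH'
  7H -> 'HHHHHHH'
  8G -> 'GGGGGGGG'
  7A -> 'AAAAAAA'
  8G -> 'GGGGGGGG'

Decoded = HHHHHHHHHHHHHHHHHHGGGGGGGGAAAAAAAGGGGGGGG


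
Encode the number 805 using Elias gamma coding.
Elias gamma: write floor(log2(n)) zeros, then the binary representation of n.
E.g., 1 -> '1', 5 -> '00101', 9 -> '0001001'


num_bits = floor(log2(805)) + 1 = 10
leading_zeros = num_bits - 1 = 9
binary(805) = 1100100101

Elias gamma(805) = '000000000' + '1100100101' = 0000000001100100101 (19 bits)


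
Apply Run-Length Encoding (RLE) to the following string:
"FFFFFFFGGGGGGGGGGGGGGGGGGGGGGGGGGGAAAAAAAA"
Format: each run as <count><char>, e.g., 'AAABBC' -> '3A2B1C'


Scanning runs left to right:
  i=0: run of 'F' x 7 -> '7F'
  i=7: run of 'G' x 27 -> '27G'
  i=34: run of 'A' x 8 -> '8A'

RLE = 7F27G8A


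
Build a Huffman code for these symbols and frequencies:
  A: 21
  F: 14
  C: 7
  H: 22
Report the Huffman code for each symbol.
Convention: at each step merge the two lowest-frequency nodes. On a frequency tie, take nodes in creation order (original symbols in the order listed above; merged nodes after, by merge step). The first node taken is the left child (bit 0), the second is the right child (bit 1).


Huffman tree construction:
Step 1: Merge C(7) + F(14) = 21
Step 2: Merge A(21) + (C+F)(21) = 42
Step 3: Merge H(22) + (A+(C+F))(42) = 64
Read each symbol's code off the tree from the root (left child = 0, right child = 1).

Codes:
  A: 10 (length 2)
  F: 111 (length 3)
  C: 110 (length 3)
  H: 0 (length 1)
Average code length: 127/64 = 1.9844 bits/symbol


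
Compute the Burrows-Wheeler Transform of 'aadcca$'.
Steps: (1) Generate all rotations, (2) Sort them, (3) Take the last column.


Rotations (sorted):
  0: $aadcca -> last char: a
  1: a$aadcc -> last char: c
  2: aadcca$ -> last char: $
  3: adcca$a -> last char: a
  4: ca$aadc -> last char: c
  5: cca$aad -> last char: d
  6: dcca$aa -> last char: a


BWT = ac$acda


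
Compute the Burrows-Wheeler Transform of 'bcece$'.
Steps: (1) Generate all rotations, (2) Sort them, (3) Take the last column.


Rotations (sorted):
  0: $bcece -> last char: e
  1: bcece$ -> last char: $
  2: ce$bce -> last char: e
  3: cece$b -> last char: b
  4: e$bcec -> last char: c
  5: ece$bc -> last char: c


BWT = e$ebcc


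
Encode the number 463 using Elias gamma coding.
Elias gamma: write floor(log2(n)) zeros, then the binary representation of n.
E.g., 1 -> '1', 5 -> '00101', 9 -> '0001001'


num_bits = floor(log2(463)) + 1 = 9
leading_zeros = num_bits - 1 = 8
binary(463) = 111001111

Elias gamma(463) = '00000000' + '111001111' = 00000000111001111 (17 bits)


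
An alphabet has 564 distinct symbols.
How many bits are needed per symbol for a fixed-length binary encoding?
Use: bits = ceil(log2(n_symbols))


log2(564) = 9.1396
Bracket: 2^9 = 512 < 564 <= 2^10 = 1024
So ceil(log2(564)) = 10

bits = ceil(log2(564)) = ceil(9.1396) = 10 bits


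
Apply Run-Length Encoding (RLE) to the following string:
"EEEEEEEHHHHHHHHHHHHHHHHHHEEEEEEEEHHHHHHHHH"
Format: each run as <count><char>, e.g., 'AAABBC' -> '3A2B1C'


Scanning runs left to right:
  i=0: run of 'E' x 7 -> '7E'
  i=7: run of 'H' x 18 -> '18H'
  i=25: run of 'E' x 8 -> '8E'
  i=33: run of 'H' x 9 -> '9H'

RLE = 7E18H8E9H


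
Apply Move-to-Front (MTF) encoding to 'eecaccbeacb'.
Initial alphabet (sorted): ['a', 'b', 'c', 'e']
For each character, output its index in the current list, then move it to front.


MTF encoding:
'e': index 3 in ['a', 'b', 'c', 'e'] -> ['e', 'a', 'b', 'c']
'e': index 0 in ['e', 'a', 'b', 'c'] -> ['e', 'a', 'b', 'c']
'c': index 3 in ['e', 'a', 'b', 'c'] -> ['c', 'e', 'a', 'b']
'a': index 2 in ['c', 'e', 'a', 'b'] -> ['a', 'c', 'e', 'b']
'c': index 1 in ['a', 'c', 'e', 'b'] -> ['c', 'a', 'e', 'b']
'c': index 0 in ['c', 'a', 'e', 'b'] -> ['c', 'a', 'e', 'b']
'b': index 3 in ['c', 'a', 'e', 'b'] -> ['b', 'c', 'a', 'e']
'e': index 3 in ['b', 'c', 'a', 'e'] -> ['e', 'b', 'c', 'a']
'a': index 3 in ['e', 'b', 'c', 'a'] -> ['a', 'e', 'b', 'c']
'c': index 3 in ['a', 'e', 'b', 'c'] -> ['c', 'a', 'e', 'b']
'b': index 3 in ['c', 'a', 'e', 'b'] -> ['b', 'c', 'a', 'e']


Output: [3, 0, 3, 2, 1, 0, 3, 3, 3, 3, 3]


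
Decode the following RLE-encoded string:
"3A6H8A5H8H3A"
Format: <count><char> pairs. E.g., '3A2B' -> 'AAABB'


Expanding each <count><char> pair:
  3A -> 'AAA'
  6H -> 'HHHHHH'
  8A -> 'AAAAAAAA'
  5H -> 'HHHHH'
  8H -> 'HHHHHHHH'
  3A -> 'AAA'

Decoded = AAAHHHHHHAAAAAAAAHHHHHHHHHHHHHAAA


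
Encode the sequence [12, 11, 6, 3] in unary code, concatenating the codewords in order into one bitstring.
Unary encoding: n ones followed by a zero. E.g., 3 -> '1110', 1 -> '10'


Encode each number as n ones followed by a terminating 0:
  12 -> 1111111111110 (13 bits)
  11 -> 111111111110 (12 bits)
  6 -> 1111110 (7 bits)
  3 -> 1110 (4 bits)
Total length = 13 + 12 + 7 + 4 = 36 bits.

Unary([12, 11, 6, 3]) = 111111111111011111111111011111101110 (36 bits)


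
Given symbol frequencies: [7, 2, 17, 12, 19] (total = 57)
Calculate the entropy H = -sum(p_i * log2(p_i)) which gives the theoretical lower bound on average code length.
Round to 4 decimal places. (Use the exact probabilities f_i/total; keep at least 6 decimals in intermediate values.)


Per-symbol terms -p_i * log2(p_i) with p_i = f_i/57:
  p = 7/57 = 0.122807: log2(p) = -3.025535, -p*log2(p) = 0.371557
  p = 2/57 = 0.035088: log2(p) = -4.832890, -p*log2(p) = 0.169575
  p = 17/57 = 0.298246: log2(p) = -1.745427, -p*log2(p) = 0.520566
  p = 12/57 = 0.210526: log2(p) = -2.247928, -p*log2(p) = 0.473248
  p = 19/57 = 0.333333: log2(p) = -1.584963, -p*log2(p) = 0.528321
H = 0.371557 + 0.169575 + 0.520566 + 0.473248 + 0.528321 = 2.063267

H = 2.0633 bits/symbol


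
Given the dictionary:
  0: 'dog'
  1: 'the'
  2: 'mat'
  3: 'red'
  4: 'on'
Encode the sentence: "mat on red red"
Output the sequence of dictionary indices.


Look up each word in the dictionary:
  'mat' -> 2
  'on' -> 4
  'red' -> 3
  'red' -> 3

Encoded: [2, 4, 3, 3]


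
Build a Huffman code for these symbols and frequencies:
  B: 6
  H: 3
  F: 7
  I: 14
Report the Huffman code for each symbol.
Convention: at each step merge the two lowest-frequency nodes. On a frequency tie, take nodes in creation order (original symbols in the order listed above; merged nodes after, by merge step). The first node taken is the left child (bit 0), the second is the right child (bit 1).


Huffman tree construction:
Step 1: Merge H(3) + B(6) = 9
Step 2: Merge F(7) + (H+B)(9) = 16
Step 3: Merge I(14) + (F+(H+B))(16) = 30
Read each symbol's code off the tree from the root (left child = 0, right child = 1).

Codes:
  B: 111 (length 3)
  H: 110 (length 3)
  F: 10 (length 2)
  I: 0 (length 1)
Average code length: 55/30 = 1.8333 bits/symbol


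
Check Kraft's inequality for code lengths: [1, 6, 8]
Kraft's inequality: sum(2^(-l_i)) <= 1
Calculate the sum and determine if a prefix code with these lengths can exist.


Sum = 2^(-1) + 2^(-6) + 2^(-8)
    = 0.5 + 0.015625 + 0.00390625
    = 133/256 = 0.51953125
Since 0.51953125 <= 1, Kraft's inequality IS satisfied.
A prefix code with these lengths CAN exist.

Kraft sum = 0.51953125. Satisfied.


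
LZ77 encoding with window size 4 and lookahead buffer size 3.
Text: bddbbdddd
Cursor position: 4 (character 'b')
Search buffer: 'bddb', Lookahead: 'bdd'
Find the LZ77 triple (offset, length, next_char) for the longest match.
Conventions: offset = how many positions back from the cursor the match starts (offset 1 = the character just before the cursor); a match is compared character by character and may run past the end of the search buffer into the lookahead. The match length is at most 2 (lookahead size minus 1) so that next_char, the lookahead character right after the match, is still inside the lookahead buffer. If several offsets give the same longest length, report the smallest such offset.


Try each offset into the search buffer:
  offset=1 (pos 3, char 'b'): match length 1
  offset=2 (pos 2, char 'd'): match length 0
  offset=3 (pos 1, char 'd'): match length 0
  offset=4 (pos 0, char 'b'): match length 2
Longest match has length 2 at offset 4.
next_char = character at position 4 + 2 = 6 -> 'd'

Best match: offset=4, length=2 (matching 'bd' starting at position 0)
LZ77 triple: (4, 2, 'd')


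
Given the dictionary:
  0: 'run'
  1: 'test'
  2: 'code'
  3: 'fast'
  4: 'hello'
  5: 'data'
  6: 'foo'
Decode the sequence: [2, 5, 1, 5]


Look up each index in the dictionary:
  2 -> 'code'
  5 -> 'data'
  1 -> 'test'
  5 -> 'data'

Decoded: "code data test data"


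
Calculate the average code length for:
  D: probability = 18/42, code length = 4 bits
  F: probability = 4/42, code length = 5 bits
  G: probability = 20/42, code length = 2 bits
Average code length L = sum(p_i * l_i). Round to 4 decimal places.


Weighted contributions p_i * l_i:
  D: (18/42) * 4 = 72/42
  F: (4/42) * 5 = 20/42
  G: (20/42) * 2 = 40/42
Sum = (72 + 20 + 40)/42 = 132/42

L = 132/42 = 3.1429 bits/symbol


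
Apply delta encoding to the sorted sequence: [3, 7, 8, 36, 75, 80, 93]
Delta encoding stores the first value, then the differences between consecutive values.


First value: 3
Deltas:
  7 - 3 = 4
  8 - 7 = 1
  36 - 8 = 28
  75 - 36 = 39
  80 - 75 = 5
  93 - 80 = 13


Delta encoded: [3, 4, 1, 28, 39, 5, 13]


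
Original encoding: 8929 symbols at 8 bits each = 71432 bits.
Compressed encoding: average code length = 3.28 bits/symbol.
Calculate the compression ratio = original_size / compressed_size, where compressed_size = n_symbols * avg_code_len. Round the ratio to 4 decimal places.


original_size = n_symbols * orig_bits = 8929 * 8 = 71432 bits
compressed_size = n_symbols * avg_code_len = 8929 * 3.28 = 29287.12 bits
ratio = original_size / compressed_size = 71432 / 29287.12 = 2.439

Compression ratio = 2.439


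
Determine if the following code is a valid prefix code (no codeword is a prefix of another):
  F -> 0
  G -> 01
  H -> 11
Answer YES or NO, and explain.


Checking each pair (does one codeword prefix another?):
  F='0' vs G='01': prefix -- VIOLATION

NO -- this is NOT a valid prefix code. F (0) is a prefix of G (01).


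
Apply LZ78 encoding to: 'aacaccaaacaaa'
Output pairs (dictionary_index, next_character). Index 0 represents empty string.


LZ78 encoding steps:
Dictionary: {0: ''}
Step 1: w='' (idx 0), next='a' -> output (0, 'a'), add 'a' as idx 1
Step 2: w='a' (idx 1), next='c' -> output (1, 'c'), add 'ac' as idx 2
Step 3: w='ac' (idx 2), next='c' -> output (2, 'c'), add 'acc' as idx 3
Step 4: w='a' (idx 1), next='a' -> output (1, 'a'), add 'aa' as idx 4
Step 5: w='ac' (idx 2), next='a' -> output (2, 'a'), add 'aca' as idx 5
Step 6: w='aa' (idx 4), end of input -> output (4, '')


Encoded: [(0, 'a'), (1, 'c'), (2, 'c'), (1, 'a'), (2, 'a'), (4, '')]


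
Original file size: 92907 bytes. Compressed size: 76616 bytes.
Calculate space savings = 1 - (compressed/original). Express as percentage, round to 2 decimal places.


ratio = compressed/original = 76616/92907 = 0.824653
savings = 1 - ratio = 1 - 0.824653 = 0.175347
as a percentage: 0.175347 * 100 = 17.53%

Space savings = 1 - 76616/92907 = 17.53%


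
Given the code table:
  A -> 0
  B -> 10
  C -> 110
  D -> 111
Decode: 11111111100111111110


Decoding:
111 -> D
111 -> D
111 -> D
0 -> A
0 -> A
111 -> D
111 -> D
110 -> C


Result: DDDAADDC


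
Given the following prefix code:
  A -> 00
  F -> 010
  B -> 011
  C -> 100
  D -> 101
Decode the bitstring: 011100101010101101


Decoding step by step:
Bits 011 -> B
Bits 100 -> C
Bits 101 -> D
Bits 010 -> F
Bits 101 -> D
Bits 101 -> D


Decoded message: BCDFDD


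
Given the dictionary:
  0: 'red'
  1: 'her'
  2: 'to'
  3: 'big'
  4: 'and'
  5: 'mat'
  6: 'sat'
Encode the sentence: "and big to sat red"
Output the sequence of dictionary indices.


Look up each word in the dictionary:
  'and' -> 4
  'big' -> 3
  'to' -> 2
  'sat' -> 6
  'red' -> 0

Encoded: [4, 3, 2, 6, 0]


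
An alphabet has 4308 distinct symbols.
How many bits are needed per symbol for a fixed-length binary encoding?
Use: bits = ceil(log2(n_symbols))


log2(4308) = 12.0728
Bracket: 2^12 = 4096 < 4308 <= 2^13 = 8192
So ceil(log2(4308)) = 13

bits = ceil(log2(4308)) = ceil(12.0728) = 13 bits


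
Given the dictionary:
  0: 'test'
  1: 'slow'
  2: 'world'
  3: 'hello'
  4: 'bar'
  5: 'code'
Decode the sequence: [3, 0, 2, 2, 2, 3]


Look up each index in the dictionary:
  3 -> 'hello'
  0 -> 'test'
  2 -> 'world'
  2 -> 'world'
  2 -> 'world'
  3 -> 'hello'

Decoded: "hello test world world world hello"


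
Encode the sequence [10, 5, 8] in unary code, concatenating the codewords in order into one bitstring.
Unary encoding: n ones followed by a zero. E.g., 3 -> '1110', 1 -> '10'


Encode each number as n ones followed by a terminating 0:
  10 -> 11111111110 (11 bits)
  5 -> 111110 (6 bits)
  8 -> 111111110 (9 bits)
Total length = 11 + 6 + 9 = 26 bits.

Unary([10, 5, 8]) = 11111111110111110111111110 (26 bits)


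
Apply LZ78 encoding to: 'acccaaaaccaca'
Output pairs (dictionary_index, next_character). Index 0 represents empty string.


LZ78 encoding steps:
Dictionary: {0: ''}
Step 1: w='' (idx 0), next='a' -> output (0, 'a'), add 'a' as idx 1
Step 2: w='' (idx 0), next='c' -> output (0, 'c'), add 'c' as idx 2
Step 3: w='c' (idx 2), next='c' -> output (2, 'c'), add 'cc' as idx 3
Step 4: w='a' (idx 1), next='a' -> output (1, 'a'), add 'aa' as idx 4
Step 5: w='aa' (idx 4), next='c' -> output (4, 'c'), add 'aac' as idx 5
Step 6: w='c' (idx 2), next='a' -> output (2, 'a'), add 'ca' as idx 6
Step 7: w='ca' (idx 6), end of input -> output (6, '')


Encoded: [(0, 'a'), (0, 'c'), (2, 'c'), (1, 'a'), (4, 'c'), (2, 'a'), (6, '')]


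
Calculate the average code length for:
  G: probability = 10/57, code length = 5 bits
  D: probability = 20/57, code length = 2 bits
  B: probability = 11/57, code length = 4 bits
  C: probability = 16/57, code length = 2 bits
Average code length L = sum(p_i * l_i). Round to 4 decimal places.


Weighted contributions p_i * l_i:
  G: (10/57) * 5 = 50/57
  D: (20/57) * 2 = 40/57
  B: (11/57) * 4 = 44/57
  C: (16/57) * 2 = 32/57
Sum = (50 + 40 + 44 + 32)/57 = 166/57

L = 166/57 = 2.9123 bits/symbol


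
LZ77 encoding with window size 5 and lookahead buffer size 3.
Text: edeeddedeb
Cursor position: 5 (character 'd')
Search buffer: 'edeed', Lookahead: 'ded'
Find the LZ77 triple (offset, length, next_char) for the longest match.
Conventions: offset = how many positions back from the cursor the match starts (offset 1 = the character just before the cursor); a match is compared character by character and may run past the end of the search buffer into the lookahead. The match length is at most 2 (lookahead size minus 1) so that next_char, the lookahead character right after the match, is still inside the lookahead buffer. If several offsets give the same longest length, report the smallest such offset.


Try each offset into the search buffer:
  offset=1 (pos 4, char 'd'): match length 1
  offset=2 (pos 3, char 'e'): match length 0
  offset=3 (pos 2, char 'e'): match length 0
  offset=4 (pos 1, char 'd'): match length 2
  offset=5 (pos 0, char 'e'): match length 0
Longest match has length 2 at offset 4.
next_char = character at position 5 + 2 = 7 -> 'd'

Best match: offset=4, length=2 (matching 'de' starting at position 1)
LZ77 triple: (4, 2, 'd')
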